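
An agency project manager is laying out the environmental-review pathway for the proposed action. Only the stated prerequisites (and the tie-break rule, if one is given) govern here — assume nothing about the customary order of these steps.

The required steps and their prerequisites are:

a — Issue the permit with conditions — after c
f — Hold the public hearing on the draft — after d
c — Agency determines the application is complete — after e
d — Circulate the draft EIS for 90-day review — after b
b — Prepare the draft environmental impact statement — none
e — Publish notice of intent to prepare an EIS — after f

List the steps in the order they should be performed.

b is the only step with nothing outstanding, so it goes first.
d needed b, now all done → d.
f is the only step now ready → f.
e is the only step now ready → e.
c needed e, now all done → c.
a is the only step now ready → a.

b → d → f → e → c → a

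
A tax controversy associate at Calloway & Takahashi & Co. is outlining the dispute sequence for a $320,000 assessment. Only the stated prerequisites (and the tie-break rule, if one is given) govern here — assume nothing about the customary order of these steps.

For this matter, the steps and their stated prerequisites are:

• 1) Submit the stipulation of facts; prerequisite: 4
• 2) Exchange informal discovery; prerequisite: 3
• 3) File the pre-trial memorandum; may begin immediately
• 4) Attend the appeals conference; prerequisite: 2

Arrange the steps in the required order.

3 2 4 1

3 is the only step with nothing outstanding, so it goes first.
2 needed 3, now all done → 2.
Next only 4 has its prerequisites met → 4.
That leaves 1 as the only ready step → 1.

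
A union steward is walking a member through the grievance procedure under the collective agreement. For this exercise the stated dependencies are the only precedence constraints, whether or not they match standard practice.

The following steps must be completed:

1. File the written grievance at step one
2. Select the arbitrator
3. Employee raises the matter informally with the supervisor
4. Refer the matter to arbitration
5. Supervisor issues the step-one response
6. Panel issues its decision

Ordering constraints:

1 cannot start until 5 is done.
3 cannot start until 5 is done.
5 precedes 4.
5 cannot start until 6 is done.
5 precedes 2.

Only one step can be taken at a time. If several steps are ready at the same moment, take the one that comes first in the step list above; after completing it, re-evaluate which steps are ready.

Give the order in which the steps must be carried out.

Only 6 has no prerequisites, so it is first.
5 needed 6, now all done → 5.
Now 1, 2, 3 and 4 have their prerequisites met. 1 is listed earlier, so 1 next.
Ready: 2, 3 and 4. 2 is listed earlier → 2.
Ready: 3 and 4. 3 is listed earlier → 3.
Next only 4 has its prerequisites met → 4.

6 5 1 2 3 4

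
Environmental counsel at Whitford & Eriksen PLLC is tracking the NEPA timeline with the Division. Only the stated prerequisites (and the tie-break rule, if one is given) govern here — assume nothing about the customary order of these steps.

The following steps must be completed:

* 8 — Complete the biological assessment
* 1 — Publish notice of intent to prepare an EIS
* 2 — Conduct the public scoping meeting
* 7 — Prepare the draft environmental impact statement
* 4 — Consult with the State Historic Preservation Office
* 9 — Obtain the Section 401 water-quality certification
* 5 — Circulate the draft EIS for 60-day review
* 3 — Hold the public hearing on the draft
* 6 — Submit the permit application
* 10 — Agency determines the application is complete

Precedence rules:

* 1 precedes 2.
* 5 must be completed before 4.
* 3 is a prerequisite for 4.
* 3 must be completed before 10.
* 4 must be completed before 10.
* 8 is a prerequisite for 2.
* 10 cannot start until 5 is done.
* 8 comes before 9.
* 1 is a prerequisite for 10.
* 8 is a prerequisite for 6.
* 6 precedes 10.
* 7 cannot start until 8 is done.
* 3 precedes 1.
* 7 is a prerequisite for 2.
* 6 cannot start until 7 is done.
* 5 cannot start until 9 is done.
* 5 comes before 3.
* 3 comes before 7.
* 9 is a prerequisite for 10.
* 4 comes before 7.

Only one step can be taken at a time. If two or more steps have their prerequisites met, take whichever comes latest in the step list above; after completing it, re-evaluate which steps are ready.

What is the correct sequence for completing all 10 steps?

8 → 9 → 5 → 3 → 4 → 7 → 6 → 1 → 10 → 2

Only 8 has no prerequisites, so it is first.
9 is the only step now ready → 9.
That leaves 5 as the only ready step → 5.
3 is the only step now ready → 3.
4 and 1 are both available; 4 is listed later → 4.
Now 7 and 1 have their prerequisites met. 7 is listed later, so 7 next.
Ready: 6 and 1. 6 is listed later → 6.
Next only 1 has its prerequisites met → 1.
Ready: 10 and 2. 10 is listed later → 10.
2 needed 7, 1 and 8, now all done → 2.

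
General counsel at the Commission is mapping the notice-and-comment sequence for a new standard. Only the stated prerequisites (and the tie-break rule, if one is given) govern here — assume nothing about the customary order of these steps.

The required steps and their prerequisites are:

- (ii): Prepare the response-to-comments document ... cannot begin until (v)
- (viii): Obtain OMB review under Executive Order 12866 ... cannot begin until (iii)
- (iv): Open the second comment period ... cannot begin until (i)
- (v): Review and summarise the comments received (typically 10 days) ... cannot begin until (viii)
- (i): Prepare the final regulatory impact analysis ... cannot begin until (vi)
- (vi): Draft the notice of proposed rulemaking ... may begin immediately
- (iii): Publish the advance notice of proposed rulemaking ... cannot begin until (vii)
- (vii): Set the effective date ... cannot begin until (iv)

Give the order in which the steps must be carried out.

(vi) → (i) → (iv) → (vii) → (iii) → (viii) → (v) → (ii)

(vi) has no prerequisites → (vi) first.
(i) needed (vi), now all done → (i).
(iv) needed (i), now all done → (iv).
That leaves (vii) as the only ready step → (vii).
(iii) needed (vii), now all done → (iii).
Next only (viii) has its prerequisites met → (viii).
(v) is the only step now ready → (v).
That leaves (ii) as the only ready step → (ii).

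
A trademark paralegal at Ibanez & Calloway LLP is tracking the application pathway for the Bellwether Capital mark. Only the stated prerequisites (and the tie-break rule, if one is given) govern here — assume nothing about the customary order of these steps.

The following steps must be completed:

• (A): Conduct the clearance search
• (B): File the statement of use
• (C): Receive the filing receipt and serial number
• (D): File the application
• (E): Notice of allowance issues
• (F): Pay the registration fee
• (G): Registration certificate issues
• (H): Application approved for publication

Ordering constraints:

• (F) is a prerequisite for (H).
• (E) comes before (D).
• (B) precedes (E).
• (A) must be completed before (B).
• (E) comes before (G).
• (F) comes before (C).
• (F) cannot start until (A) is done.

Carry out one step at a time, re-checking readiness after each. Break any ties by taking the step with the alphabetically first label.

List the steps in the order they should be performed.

(A) (B) (E) (D) (F) (C) (G) (H)

(A) is the only step with nothing outstanding, so it goes first.
(B) and (F) are both available; (B) has the earlier label → (B).
Ready: (E) and (F). (E) has the earlier label → (E).
(D) and (G) now also ready, so the ready set is {(D), (F), (G)}; (D) has the earlier label → (D).
(F) and (G) are both available; (F) has the earlier label → (F).
(C), (G) and (H) are all available; (C) has the earlier label → (C).
Now (G) and (H) have their prerequisites met. (G) has the earlier label, so (G) next.
Next only (H) has its prerequisites met → (H).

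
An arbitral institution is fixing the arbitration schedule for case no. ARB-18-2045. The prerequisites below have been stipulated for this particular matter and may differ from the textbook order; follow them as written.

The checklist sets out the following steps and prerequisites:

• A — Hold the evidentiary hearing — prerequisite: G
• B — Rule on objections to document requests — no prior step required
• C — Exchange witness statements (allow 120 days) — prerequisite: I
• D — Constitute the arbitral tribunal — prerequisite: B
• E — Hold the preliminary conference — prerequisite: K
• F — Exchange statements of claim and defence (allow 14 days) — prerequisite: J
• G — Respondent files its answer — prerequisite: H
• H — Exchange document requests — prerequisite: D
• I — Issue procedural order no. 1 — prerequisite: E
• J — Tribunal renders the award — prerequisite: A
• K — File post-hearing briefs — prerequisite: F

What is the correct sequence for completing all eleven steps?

B D H G A J F K E I C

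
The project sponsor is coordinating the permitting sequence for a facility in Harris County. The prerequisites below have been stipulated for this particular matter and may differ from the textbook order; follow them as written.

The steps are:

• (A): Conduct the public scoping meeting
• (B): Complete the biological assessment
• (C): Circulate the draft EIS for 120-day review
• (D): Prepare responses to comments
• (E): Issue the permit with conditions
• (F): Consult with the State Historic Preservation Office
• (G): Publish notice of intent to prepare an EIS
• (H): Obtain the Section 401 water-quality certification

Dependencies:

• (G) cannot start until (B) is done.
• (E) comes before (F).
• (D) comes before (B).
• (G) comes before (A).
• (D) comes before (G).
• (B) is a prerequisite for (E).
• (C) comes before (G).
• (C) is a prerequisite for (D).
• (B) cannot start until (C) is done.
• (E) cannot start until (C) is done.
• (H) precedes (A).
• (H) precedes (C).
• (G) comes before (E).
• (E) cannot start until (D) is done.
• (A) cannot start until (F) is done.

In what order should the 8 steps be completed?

(H) is the only step with nothing outstanding, so it goes first.
Next only (C) has its prerequisites met → (C).
That leaves (D) as the only ready step → (D).
(B) needed (C) and (D), now all done → (B).
Next only (G) has its prerequisites met → (G).
(E) needed (B), (C), (D) and (G), now all done → (E).
(F) needed (E), now all done → (F).
(A) needed (F), (G) and (H), now all done → (A).

(H), (C), (D), (B), (G), (E), (F), (A)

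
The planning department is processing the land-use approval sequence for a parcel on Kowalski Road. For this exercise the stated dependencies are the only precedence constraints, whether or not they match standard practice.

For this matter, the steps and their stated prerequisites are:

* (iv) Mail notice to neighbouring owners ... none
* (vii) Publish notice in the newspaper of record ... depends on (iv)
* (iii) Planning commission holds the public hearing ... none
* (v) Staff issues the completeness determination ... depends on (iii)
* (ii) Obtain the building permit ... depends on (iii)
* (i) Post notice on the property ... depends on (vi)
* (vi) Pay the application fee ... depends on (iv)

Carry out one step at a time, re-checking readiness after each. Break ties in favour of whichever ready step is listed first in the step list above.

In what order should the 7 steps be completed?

(iv), (vii), (iii), (v), (ii), (vi), (i)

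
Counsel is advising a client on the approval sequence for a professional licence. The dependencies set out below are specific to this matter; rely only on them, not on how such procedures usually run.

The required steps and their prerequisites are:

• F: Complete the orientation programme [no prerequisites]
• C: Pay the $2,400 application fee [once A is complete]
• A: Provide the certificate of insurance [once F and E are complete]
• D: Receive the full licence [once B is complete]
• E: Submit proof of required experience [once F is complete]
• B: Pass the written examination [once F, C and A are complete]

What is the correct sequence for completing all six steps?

F → E → A → C → B → D

F has no prerequisites → F first.
That leaves E as the only ready step → E.
A needed F and E, now all done → A.
C is the only step now ready → C.
B is the only step now ready → B.
D is the only step now ready → D.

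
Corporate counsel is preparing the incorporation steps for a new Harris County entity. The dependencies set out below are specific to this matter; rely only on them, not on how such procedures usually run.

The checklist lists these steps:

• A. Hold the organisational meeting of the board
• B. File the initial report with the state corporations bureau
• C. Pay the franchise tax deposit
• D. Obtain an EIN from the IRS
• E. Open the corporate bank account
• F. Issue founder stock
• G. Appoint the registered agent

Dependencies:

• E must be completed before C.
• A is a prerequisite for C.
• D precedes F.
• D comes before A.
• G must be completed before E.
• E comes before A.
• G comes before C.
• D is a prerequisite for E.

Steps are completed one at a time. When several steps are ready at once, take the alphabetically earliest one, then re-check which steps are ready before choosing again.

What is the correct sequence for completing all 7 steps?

B → D → F → G → E → A → C

Nothing is required for B, D and G. B has the earlier label → B first.
Ready: D and G. D has the earlier label → D.
F now also ready, so the ready set is {F, G}; F has the earlier label → F.
That leaves G as the only ready step → G.
E is the only step now ready → E.
A needed D and E, now all done → A.
C needed A, E and G, now all done → C.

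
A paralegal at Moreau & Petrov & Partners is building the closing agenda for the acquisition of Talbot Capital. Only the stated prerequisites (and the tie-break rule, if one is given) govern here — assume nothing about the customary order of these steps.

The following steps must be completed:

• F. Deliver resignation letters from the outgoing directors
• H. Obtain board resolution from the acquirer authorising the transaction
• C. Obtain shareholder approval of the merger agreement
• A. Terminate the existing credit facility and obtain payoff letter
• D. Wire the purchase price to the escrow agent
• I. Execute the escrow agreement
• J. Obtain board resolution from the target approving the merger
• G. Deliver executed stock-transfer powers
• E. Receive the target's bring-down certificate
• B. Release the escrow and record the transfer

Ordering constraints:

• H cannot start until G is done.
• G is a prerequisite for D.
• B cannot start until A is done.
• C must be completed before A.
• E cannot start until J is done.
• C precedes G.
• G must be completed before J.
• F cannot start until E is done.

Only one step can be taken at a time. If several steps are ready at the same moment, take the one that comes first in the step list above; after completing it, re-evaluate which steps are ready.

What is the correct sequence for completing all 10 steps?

C and I have no prerequisites; C is listed earlier, so C is first.
A and G now also ready, so the ready set is {A, I, G}; A is listed earlier → A.
I, G and B are all available; I is listed earlier → I.
Ready: G and B. G is listed earlier → G.
H, D, J and B are all available; H is listed earlier → H.
Ready: D, J and B. D is listed earlier → D.
Now J and B have their prerequisites met. J is listed earlier, so J next.
E now also ready, so the ready set is {E, B}; E is listed earlier → E.
F now also ready, so the ready set is {F, B}; F is listed earlier → F.
B needed A, now all done → B.

C, A, I, G, H, D, J, E, F, B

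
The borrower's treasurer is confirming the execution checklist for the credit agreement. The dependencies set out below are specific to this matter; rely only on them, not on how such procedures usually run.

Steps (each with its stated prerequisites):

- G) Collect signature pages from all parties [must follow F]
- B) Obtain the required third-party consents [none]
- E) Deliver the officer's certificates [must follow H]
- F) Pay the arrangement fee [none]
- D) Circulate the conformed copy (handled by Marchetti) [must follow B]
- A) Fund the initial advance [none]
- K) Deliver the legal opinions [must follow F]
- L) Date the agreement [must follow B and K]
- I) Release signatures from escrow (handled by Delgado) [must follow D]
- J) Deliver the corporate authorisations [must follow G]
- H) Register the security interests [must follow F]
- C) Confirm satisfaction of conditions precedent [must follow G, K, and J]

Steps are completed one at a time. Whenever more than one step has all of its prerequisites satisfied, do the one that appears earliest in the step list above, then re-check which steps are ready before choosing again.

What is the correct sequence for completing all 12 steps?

B → F → G → D → A → K → L → I → J → H → E → C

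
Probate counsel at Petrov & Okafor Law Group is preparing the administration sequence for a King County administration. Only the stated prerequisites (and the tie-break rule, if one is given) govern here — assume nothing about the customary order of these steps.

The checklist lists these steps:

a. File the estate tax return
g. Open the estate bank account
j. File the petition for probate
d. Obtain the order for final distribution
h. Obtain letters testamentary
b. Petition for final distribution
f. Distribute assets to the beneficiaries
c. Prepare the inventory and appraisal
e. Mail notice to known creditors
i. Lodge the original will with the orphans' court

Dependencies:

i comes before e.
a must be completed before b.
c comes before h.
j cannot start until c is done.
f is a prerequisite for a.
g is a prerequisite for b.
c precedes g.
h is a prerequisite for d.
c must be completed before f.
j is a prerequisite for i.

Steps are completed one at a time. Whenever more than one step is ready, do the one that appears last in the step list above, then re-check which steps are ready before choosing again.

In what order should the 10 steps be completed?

c, f, h, d, j, i, e, g, a, b

c has no prerequisites → c first.
Ready: f, h, j and g. f is listed later → f.
Ready: h, j, g and a. h is listed later → h.
d, j, g and a are all available; d is listed later → d.
Ready: j, g and a. j is listed later → j.
Ready: i, g and a. i is listed later → i.
e now also ready, so the ready set is {e, g, a}; e is listed later → e.
g and a are both available; g is listed later → g.
a needed f, now all done → a.
b needed g and a, now all done → b.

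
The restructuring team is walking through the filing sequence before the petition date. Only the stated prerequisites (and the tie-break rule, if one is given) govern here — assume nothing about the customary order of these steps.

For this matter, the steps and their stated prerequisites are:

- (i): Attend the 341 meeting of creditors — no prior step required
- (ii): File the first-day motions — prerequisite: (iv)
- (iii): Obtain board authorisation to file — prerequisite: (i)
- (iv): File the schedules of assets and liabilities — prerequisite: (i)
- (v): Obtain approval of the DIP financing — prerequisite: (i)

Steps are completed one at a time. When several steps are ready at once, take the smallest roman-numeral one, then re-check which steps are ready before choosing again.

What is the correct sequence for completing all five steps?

(i) has no prerequisites → (i) first.
(iii), (iv) and (v) are all available; (iii) has the earlier label → (iii).
Now (iv) and (v) have their prerequisites met. (iv) has the earlier label, so (iv) next.
(ii) now also ready, so the ready set is {(ii), (v)}; (ii) has the earlier label → (ii).
That leaves (v) as the only ready step → (v).

(i), (iii), (iv), (ii), (v)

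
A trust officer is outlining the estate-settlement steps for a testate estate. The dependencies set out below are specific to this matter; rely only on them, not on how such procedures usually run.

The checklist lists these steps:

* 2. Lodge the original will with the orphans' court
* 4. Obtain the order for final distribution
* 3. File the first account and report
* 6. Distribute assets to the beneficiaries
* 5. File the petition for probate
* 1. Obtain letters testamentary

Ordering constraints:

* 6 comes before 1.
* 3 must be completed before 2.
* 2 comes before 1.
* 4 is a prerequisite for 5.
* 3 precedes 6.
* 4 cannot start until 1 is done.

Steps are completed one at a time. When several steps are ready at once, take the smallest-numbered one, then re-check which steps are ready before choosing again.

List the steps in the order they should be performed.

3, 2, 6, 1, 4, 5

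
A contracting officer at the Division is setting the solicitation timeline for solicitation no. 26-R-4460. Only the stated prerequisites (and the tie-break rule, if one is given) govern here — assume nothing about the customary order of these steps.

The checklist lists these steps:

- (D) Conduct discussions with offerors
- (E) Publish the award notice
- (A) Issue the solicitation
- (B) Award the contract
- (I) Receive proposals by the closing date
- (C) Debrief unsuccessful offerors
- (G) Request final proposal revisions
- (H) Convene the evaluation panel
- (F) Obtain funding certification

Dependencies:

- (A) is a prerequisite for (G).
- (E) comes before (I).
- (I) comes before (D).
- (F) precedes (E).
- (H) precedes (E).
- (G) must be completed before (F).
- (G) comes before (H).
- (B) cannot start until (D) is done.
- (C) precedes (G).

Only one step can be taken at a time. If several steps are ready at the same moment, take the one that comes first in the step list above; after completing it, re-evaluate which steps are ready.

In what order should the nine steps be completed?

(A), (C), (G), (H), (F), (E), (I), (D), (B)

Nothing is required for (A) and (C). (A) is listed earlier → (A) first.
That leaves (C) as the only ready step → (C).
Next only (G) has its prerequisites met → (G).
(H) and (F) are both available; (H) is listed earlier → (H).
(F) needed (G), now all done → (F).
(E) needed (H) and (F), now all done → (E).
(I) is the only step now ready → (I).
That leaves (D) as the only ready step → (D).
Next only (B) has its prerequisites met → (B).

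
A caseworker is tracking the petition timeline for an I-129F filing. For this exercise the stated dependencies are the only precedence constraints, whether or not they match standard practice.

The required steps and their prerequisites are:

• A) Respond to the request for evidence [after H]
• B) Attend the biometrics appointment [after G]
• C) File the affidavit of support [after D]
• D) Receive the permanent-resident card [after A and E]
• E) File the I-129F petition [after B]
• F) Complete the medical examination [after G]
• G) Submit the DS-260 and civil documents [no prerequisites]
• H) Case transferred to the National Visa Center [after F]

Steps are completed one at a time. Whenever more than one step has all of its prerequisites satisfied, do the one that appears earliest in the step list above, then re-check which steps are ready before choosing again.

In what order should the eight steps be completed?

G is the only step with nothing outstanding, so it goes first.
B and F are both available; B is listed earlier → B.
E and F are both available; E is listed earlier → E.
F needed G, now all done → F.
H needed F, now all done → H.
That leaves A as the only ready step → A.
D is the only step now ready → D.
C needed D, now all done → C.

G B E F H A D C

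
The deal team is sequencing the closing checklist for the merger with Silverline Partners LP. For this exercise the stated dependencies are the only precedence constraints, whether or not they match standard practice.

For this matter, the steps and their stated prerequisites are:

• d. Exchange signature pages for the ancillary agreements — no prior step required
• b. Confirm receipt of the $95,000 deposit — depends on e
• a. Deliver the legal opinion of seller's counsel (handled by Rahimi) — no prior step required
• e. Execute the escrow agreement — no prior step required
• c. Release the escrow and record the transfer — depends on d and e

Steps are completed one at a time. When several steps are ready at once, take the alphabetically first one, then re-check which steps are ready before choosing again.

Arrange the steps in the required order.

a → d → e → b → c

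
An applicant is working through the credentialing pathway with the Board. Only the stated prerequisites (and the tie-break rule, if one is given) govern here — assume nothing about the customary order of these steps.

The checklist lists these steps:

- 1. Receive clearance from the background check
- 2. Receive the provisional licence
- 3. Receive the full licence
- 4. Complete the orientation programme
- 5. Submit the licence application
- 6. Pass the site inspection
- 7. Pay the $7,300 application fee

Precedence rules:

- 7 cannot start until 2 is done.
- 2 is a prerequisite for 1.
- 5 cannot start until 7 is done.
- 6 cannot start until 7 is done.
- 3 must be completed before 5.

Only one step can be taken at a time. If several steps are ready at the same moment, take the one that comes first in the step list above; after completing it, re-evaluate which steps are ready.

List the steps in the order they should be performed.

2 1 3 4 7 5 6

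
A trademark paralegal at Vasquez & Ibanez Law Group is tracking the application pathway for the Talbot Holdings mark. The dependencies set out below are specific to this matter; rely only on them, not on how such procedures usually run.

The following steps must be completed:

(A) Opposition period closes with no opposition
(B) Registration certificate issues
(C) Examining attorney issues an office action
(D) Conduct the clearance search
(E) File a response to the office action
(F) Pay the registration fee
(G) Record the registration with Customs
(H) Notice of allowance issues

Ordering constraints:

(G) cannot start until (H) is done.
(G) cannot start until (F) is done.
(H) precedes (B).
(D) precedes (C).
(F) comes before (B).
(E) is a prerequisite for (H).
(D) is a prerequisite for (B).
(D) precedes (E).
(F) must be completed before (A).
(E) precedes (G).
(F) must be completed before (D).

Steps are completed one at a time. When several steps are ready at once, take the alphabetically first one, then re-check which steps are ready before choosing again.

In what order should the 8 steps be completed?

(F), (A), (D), (C), (E), (H), (B), (G)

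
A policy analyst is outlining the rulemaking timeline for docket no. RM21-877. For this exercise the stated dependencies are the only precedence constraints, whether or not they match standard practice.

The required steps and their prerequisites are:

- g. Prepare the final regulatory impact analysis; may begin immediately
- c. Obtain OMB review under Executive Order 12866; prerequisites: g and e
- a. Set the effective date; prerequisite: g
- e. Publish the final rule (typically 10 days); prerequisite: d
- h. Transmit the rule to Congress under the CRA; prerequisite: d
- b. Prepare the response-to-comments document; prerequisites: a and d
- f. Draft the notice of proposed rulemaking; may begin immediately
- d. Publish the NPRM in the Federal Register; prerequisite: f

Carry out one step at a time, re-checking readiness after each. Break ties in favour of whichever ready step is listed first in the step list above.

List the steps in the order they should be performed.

Nothing is required for g and f. g is listed earlier → g first.
a now also ready, so the ready set is {a, f}; a is listed earlier → a.
Next only f has its prerequisites met → f.
d needed f, now all done → d.
Ready: e, h and b. e is listed earlier → e.
Now c, h and b have their prerequisites met. c is listed earlier, so c next.
Now h and b have their prerequisites met. h is listed earlier, so h next.
b needed a and d, now all done → b.

g a f d e c h b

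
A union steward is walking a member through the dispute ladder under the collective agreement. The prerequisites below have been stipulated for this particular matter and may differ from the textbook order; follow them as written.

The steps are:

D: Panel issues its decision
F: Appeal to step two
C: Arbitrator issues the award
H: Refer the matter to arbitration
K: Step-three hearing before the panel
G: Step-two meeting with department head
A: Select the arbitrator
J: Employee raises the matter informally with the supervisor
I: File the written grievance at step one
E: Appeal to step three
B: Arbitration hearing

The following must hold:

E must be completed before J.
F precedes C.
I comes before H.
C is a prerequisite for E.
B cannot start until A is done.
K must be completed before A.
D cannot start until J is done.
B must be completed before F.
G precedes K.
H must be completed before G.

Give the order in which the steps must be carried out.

Only I has no prerequisites, so it is first.
H needed I, now all done → H.
That leaves G as the only ready step → G.
K needed G, now all done → K.
Next only A has its prerequisites met → A.
B is the only step now ready → B.
F is the only step now ready → F.
Next only C has its prerequisites met → C.
E needed C, now all done → E.
J needed E, now all done → J.
Next only D has its prerequisites met → D.

I H G K A B F C E J D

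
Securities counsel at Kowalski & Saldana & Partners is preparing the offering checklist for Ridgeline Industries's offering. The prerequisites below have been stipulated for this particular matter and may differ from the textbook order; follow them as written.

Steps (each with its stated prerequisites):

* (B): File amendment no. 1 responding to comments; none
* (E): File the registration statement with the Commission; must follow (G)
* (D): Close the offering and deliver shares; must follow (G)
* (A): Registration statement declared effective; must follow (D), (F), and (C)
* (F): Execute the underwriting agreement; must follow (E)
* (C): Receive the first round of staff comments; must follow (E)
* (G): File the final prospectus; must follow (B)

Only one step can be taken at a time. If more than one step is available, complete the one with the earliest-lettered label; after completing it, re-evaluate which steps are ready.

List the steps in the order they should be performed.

(B) is the only step with nothing outstanding, so it goes first.
(G) is the only step now ready → (G).
(D) and (E) are both available; (D) has the earlier label → (D).
(E) is the only step now ready → (E).
Now (C) and (F) have their prerequisites met. (C) has the earlier label, so (C) next.
(F) needed (E), now all done → (F).
Next only (A) has its prerequisites met → (A).

(B), (G), (D), (E), (C), (F), (A)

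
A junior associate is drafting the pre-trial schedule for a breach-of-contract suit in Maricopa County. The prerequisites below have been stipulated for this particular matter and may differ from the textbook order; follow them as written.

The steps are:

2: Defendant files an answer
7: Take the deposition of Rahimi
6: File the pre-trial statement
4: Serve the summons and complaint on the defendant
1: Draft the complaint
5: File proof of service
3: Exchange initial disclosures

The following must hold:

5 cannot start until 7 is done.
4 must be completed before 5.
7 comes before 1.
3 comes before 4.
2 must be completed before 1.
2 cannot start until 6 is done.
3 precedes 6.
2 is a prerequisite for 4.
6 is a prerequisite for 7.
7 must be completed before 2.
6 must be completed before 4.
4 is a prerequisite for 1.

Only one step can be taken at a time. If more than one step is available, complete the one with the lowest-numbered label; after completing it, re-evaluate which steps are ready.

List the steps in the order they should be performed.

3, 6, 7, 2, 4, 1, 5

Only 3 has no prerequisites, so it is first.
6 is the only step now ready → 6.
7 needed 6, now all done → 7.
Next only 2 has its prerequisites met → 2.
4 is the only step now ready → 4.
Ready: 1 and 5. 1 has the earlier label → 1.
Next only 5 has its prerequisites met → 5.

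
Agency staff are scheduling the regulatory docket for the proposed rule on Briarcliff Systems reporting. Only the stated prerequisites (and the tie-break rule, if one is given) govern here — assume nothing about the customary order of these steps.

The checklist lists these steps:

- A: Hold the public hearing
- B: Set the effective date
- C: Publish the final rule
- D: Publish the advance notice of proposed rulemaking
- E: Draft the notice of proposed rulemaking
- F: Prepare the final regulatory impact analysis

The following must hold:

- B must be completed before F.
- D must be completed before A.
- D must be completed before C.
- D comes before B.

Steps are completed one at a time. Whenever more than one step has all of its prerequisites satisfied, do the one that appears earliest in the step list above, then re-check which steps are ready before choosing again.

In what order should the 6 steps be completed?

D, A, B, C, E, F

Nothing is required for D and E. D is listed earlier → D first.
Now A, B, C and E have their prerequisites met. A is listed earlier, so A next.
B, C and E are all available; B is listed earlier → B.
C, E and F are all available; C is listed earlier → C.
Ready: E and F. E is listed earlier → E.
That leaves F as the only ready step → F.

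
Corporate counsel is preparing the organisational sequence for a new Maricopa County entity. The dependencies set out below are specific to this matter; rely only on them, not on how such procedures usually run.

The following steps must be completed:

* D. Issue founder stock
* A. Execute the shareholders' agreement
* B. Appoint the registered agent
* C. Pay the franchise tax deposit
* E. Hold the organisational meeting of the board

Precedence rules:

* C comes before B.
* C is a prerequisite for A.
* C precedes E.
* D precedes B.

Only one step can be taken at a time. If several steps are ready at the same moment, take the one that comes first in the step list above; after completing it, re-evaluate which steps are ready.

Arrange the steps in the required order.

D, C, A, B, E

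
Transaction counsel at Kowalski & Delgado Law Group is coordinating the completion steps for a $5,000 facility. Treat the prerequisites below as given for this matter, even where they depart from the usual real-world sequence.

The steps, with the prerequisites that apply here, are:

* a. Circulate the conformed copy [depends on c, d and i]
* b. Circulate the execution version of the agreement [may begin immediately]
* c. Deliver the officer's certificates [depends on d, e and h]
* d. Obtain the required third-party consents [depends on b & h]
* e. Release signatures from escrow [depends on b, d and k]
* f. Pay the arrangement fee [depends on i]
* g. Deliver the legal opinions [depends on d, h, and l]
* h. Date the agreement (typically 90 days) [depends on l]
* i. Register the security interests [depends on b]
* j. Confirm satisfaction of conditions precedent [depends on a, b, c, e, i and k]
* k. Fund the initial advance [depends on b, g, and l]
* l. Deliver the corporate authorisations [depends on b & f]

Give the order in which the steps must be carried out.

b is the only step with nothing outstanding, so it goes first.
i is the only step now ready → i.
That leaves f as the only ready step → f.
l needed b and f, now all done → l.
h needed l, now all done → h.
d needed b and h, now all done → d.
g needed d, h and l, now all done → g.
That leaves k as the only ready step → k.
That leaves e as the only ready step → e.
That leaves c as the only ready step → c.
a needed c, d and i, now all done → a.
j needed a, b, c, e, i and k, now all done → j.

b, i, f, l, h, d, g, k, e, c, a, j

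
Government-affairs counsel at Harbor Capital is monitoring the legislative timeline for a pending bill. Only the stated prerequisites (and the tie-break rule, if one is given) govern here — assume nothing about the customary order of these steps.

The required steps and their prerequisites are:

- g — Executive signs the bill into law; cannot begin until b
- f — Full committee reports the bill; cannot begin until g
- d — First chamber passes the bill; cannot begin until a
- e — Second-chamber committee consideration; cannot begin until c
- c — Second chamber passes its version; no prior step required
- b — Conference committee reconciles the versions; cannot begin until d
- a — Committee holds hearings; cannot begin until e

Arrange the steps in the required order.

Only c has no prerequisites, so it is first.
e needed c, now all done → e.
That leaves a as the only ready step → a.
Next only d has its prerequisites met → d.
Next only b has its prerequisites met → b.
g is the only step now ready → g.
f is the only step now ready → f.

c, e, a, d, b, g, f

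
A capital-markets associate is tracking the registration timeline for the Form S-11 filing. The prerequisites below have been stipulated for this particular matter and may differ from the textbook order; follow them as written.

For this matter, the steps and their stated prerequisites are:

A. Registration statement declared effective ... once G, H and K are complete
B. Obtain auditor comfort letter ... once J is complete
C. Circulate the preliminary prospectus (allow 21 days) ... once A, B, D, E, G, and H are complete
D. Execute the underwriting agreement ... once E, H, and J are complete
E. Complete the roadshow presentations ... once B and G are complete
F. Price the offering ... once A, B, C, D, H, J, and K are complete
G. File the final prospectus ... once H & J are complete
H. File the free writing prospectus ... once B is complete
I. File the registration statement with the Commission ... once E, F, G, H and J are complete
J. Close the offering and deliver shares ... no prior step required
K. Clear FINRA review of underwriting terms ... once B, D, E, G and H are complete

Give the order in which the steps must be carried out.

J has no prerequisites → J first.
B is the only step now ready → B.
H needed B, now all done → H.
G needed H and J, now all done → G.
E needed B and G, now all done → E.
D is the only step now ready → D.
K needed B, D, E, G and H, now all done → K.
That leaves A as the only ready step → A.
Next only C has its prerequisites met → C.
That leaves F as the only ready step → F.
I needed E, F, G, H and J, now all done → I.

J → B → H → G → E → D → K → A → C → F → I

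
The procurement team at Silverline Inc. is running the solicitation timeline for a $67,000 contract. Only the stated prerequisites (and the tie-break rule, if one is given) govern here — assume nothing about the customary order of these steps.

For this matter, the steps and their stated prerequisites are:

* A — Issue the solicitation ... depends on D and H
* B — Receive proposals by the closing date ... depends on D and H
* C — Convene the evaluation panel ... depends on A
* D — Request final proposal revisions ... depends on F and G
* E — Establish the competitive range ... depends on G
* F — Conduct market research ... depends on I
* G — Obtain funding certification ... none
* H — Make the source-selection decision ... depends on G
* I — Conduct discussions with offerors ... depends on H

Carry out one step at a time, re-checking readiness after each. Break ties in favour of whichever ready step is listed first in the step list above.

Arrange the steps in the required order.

G, E, H, I, F, D, A, B, C

G is the only step with nothing outstanding, so it goes first.
Now E and H have their prerequisites met. E is listed earlier, so E next.
H needed G, now all done → H.
Next only I has its prerequisites met → I.
F needed I, now all done → F.
D is the only step now ready → D.
A and B are both available; A is listed earlier → A.
C now also ready, so the ready set is {B, C}; B is listed earlier → B.
That leaves C as the only ready step → C.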